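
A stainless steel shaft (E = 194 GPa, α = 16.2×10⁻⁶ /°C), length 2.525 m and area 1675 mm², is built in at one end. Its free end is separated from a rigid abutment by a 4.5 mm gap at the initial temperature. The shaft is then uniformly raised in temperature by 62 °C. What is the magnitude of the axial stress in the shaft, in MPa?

Unrestrained expansion: δ_free = αΔT L = 16.2×10⁻⁶ × 62 × 2525 = 2.536 mm.
This is smaller than the 4.5 mm clearance, so the shaft expands freely without reaching the stop — the stress is zero.

σ ≈ 0 MPa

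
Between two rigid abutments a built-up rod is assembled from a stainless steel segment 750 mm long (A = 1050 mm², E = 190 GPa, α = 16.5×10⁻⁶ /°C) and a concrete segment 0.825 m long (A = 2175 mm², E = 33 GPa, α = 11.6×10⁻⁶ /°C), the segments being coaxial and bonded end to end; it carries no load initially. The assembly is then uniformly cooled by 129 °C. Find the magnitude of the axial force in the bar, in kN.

With the walls removed the bar would change length by δ_free = Σ αᵢΔT Lᵢ = 16.5×10⁻⁶×129×750 + 11.6×10⁻⁶×129×825 = 2.831 mm.
Since the ends are fixed, an axial force P builds up, equal in every segment, with P · Σ Lᵢ/(AᵢEᵢ) = δ_free.
The series flexibility is Σ Lᵢ/(AᵢEᵢ) = 750/(1050×190×10³) + 825/(2175×33×10³) = 1.525×10⁻⁵ mm/N.
Hence P = δ_free / Σ(L/AE) = 2.831/1.525×10⁻⁵ = 185.6 kN (tensile).

P ≈ 186 kN (tensile)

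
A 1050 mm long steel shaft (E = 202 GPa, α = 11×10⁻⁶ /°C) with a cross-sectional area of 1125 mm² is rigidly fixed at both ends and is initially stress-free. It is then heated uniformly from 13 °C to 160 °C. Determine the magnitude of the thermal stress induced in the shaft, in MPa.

σ ≈ 327 MPa (compressive)

With length fixed, the mechanical strain must cancel the thermal strain αΔT = 11×10⁻⁶ × 147 = 1617×10⁻⁶.
σ = EαΔT = 202×10³ × 11×10⁻⁶ × 147 = 326.6 MPa (compressive; the shaft is trying to expand).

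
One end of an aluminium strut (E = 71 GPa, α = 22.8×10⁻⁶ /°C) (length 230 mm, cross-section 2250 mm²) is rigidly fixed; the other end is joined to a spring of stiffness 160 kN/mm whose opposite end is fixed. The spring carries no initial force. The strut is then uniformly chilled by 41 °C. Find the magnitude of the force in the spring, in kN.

If the spring were absent the strut would shorten by αΔT L = 22.8×10⁻⁶ × 41 × 230 = 0.215 mm.
With a force P in the spring, the elastic change of the strut is PL/(AE) and that of the spring is P/k; compatibility requires their sum to equal δ_free.
P [ L/(AE) + 1/k ] = δ_free → P [ 230/(2250×71×10³) + 1/(160×10³) ] = 0.215.
P = 0.215 / 7.69×10⁻⁶ = 27960 N.

P ≈ 28 kN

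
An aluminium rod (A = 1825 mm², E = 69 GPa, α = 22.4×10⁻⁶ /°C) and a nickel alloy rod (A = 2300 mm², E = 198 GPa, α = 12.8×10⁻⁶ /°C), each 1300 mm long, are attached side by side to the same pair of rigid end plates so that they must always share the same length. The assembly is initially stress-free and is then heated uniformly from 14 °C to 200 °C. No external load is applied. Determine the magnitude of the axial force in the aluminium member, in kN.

P ≈ 176 kN (compressive in the aluminium)

Both members must finish at the same length. With the larger α, the aluminium tends to over-expand; the plates restrain it, putting the aluminium in compression and the nickel alloy in tension. With no external load the two internal forces are equal and opposite, magnitude P.
Compatibility of the two members (thermal + elastic change equal): (α₁ − α₂)ΔT = P·[1/(A₁E₁) + 1/(A₂E₂)].
|α₁ − α₂|·ΔT = 9.6×10⁻⁶ × 186 = 0.001786.
1/(A₁E₁) + 1/(A₂E₂) = 1/(1825×69×10³) + 1/(2300×198×10³) = 1.014×10⁻⁸ N⁻¹.
P = 0.001786 / 1.014×10⁻⁸ = 176100 N = 176.1 kN.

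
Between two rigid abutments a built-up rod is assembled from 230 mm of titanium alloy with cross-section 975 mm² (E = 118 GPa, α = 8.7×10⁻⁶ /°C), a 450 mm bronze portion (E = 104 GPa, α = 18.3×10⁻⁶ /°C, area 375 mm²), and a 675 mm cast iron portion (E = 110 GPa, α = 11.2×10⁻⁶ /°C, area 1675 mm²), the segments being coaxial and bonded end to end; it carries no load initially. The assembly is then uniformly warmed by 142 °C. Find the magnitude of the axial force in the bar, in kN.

With the walls removed the bar would change length by δ_free = Σ αᵢΔT Lᵢ = 8.7×10⁻⁶×142×230 + 18.3×10⁻⁶×142×450 + 11.2×10⁻⁶×142×675 = 2.527 mm.
The walls prevent any net length change, so an axial force P (same in every segment) develops. Compatibility: P · Σ Lᵢ/(AᵢEᵢ) = δ_free.
The series flexibility is Σ Lᵢ/(AᵢEᵢ) = 230/(975×118×10³) + 450/(375×104×10³) + 675/(1675×110×10³) = 1.72×10⁻⁵ mm/N.
So P = 2.527 / 1.72×10⁻⁵ = 146.9 kN, compressive.

P ≈ 147 kN (compressive)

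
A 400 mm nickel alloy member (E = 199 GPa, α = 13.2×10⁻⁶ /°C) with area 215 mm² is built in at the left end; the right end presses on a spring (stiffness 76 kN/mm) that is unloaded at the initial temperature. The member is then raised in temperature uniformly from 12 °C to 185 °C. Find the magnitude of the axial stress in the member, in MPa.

The unrestrained thermal change is αΔT L = 13.2×10⁻⁶ × 173 × 400 = 0.9134 mm.
Let P be the compressive force at the spring. The member shortens elastically by PL/(AE) and the spring compresses by P/k; together these equal δ_free.
So P = δ_free / [L/(AE) + 1/k] = 0.9134 / [ 400/(215×199×10³) + 1/(76×10³) ].
P = 0.9134 / 2.251×10⁻⁵ = 40580 N.
σ = P/A = 40580/215 = 188.8 MPa.

σ ≈ 189 MPa (compressive)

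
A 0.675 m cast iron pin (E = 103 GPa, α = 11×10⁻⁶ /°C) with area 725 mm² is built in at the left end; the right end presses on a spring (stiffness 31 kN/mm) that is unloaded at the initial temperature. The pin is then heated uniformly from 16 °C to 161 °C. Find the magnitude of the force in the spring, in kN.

The unrestrained thermal change is αΔT L = 11×10⁻⁶ × 145 × 675 = 1.077 mm.
Let P be the compressive force at the spring. The pin shortens elastically by PL/(AE) and the spring compresses by P/k; together these equal δ_free.
So P = δ_free / [L/(AE) + 1/k] = 1.077 / [ 675/(725×103×10³) + 1/(31×10³) ].
P = 1.077 / 4.13×10⁻⁵ = 26070 N.

P ≈ 26.1 kN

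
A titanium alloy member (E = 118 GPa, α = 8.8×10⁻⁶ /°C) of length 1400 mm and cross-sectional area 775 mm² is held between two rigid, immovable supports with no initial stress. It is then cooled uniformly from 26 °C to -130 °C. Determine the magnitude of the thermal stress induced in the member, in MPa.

The supports are rigid, so the total axial strain is zero. The restrained thermal strain is ε = αΔT = 8.8×10⁻⁶ × 156 = 1372.8×10⁻⁶.
The stress required to suppress this strain is σ = Eε = 118×10³ × 1372.8×10⁻⁶ = 162 MPa, tensile since the member is trying to contract.

σ ≈ 162 MPa (tensile)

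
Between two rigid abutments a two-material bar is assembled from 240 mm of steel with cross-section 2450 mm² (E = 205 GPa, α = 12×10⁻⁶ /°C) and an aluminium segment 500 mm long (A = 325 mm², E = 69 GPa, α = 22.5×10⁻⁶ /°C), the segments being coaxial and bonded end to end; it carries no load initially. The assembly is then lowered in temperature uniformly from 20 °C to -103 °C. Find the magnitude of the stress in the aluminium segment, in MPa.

σ ≈ 235 MPa (tensile)

Free thermal contraction of the whole bar: Σ αᵢΔT Lᵢ = 12×10⁻⁶×123×240 + 22.5×10⁻⁶×123×500 = 1.738 mm.
Since the ends are fixed, an axial force P builds up, equal in every segment, with P · Σ Lᵢ/(AᵢEᵢ) = δ_free.
The series flexibility is Σ Lᵢ/(AᵢEᵢ) = 240/(2450×205×10³) + 500/(325×69×10³) = 2.277×10⁻⁵ mm/N.
So P = 1.738 / 2.277×10⁻⁵ = 76.31 kN, tensile.
σ_{aluminium} = P / A = 76310 / 325 = 234.8 MPa.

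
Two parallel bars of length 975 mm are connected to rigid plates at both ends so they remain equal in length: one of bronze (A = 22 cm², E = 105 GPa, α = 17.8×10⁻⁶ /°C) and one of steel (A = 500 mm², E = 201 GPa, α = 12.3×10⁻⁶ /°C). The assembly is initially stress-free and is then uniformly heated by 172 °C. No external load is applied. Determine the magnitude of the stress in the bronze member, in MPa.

σ ≈ 30.1 MPa (compressive)

Both members must finish at the same length. With the larger α, the bronze tends to over-expand; the plates restrain it, putting the bronze in compression and the steel in tension. With no external load the two internal forces are equal and opposite, magnitude P.
Equating the net (thermal + elastic) strains gives |α₁ − α₂|·ΔT = P·[1/(A₁E₁) + 1/(A₂E₂)].
|α₁ − α₂|·ΔT = 5.5×10⁻⁶ × 172 = 0.000946.
1/(A₁E₁) + 1/(A₂E₂) = 1/(2200×105×10³) + 1/(500×201×10³) = 1.428×10⁻⁸ N⁻¹.
P = 0.000946 / 1.428×10⁻⁸ = 66250 N = 66.25 kN.
σ_{bronze} = P/A₁ = 66250/2200 = 30.11 MPa, compressive.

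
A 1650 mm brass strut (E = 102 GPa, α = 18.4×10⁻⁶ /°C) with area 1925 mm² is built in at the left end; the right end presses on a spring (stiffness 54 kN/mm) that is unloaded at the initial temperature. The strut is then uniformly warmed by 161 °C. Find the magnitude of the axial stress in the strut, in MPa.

Free thermal expansion: δ_free = αΔT L = 18.4×10⁻⁶ × 161 × 1650 = 4.888 mm.
With a force P in the spring, the elastic change of the strut is PL/(AE) and that of the spring is P/k; compatibility requires their sum to equal δ_free.
So P = δ_free / [L/(AE) + 1/k] = 4.888 / [ 1650/(1925×102×10³) + 1/(54×10³) ].
P = 4.888 / 2.692×10⁻⁵ = 181600 N.
σ = P/A = 181600/1925 = 94.32 MPa.

σ ≈ 94.3 MPa (compressive)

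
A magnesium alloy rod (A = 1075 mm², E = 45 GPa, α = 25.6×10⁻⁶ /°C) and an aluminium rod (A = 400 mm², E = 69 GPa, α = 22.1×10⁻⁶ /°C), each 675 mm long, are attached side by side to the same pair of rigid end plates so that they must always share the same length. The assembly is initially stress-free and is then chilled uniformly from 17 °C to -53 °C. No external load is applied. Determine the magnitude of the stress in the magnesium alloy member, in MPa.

Both members must finish at the same length. With the larger α, the magnesium alloy tends to over-contract; the plates restrain it, putting the magnesium alloy in tension and the aluminium in compression. With no external load the two internal forces are equal and opposite, magnitude P.
Compatibility of the two members (thermal + elastic change equal): (α₁ − α₂)ΔT = P·[1/(A₁E₁) + 1/(A₂E₂)].
|α₁ − α₂|·ΔT = 3.5×10⁻⁶ × 70 = 0.000245.
1/(A₁E₁) + 1/(A₂E₂) = 1/(1075×45×10³) + 1/(400×69×10³) = 5.69×10⁻⁸ N⁻¹.
P = 0.000245 / 5.69×10⁻⁸ = 4306 N = 4.306 kN.
σ_{magnesium alloy} = P/A₁ = 4306/1075 = 4.005 MPa, tensile.

σ ≈ 4.01 MPa (tensile)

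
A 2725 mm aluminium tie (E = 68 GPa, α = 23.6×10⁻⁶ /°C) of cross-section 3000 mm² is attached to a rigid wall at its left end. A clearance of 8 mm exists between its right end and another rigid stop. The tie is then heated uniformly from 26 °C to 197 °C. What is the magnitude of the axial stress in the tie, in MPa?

σ ≈ 74.8 MPa (compressive)

If the wall were absent the tie would grow by αΔT L = 23.6×10⁻⁶ × 171 × 2725 = 11 mm.
After closing the 8 mm clearance, 11 − 8 = 2.997 mm of expansion remains to be suppressed by the wall.
Compatibility: PL/(AE) = 2.997 mm, so σ = P/A = E × (2.997/2725) = 74.79 MPa.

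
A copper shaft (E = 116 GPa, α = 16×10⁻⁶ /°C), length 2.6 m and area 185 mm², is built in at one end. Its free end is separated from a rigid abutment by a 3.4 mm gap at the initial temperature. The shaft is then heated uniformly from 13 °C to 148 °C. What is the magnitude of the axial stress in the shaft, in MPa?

If the wall were absent the shaft would grow by αΔT L = 16×10⁻⁶ × 135 × 2600 = 5.616 mm.
After closing the 3.4 mm clearance, 5.616 − 3.4 = 2.216 mm of expansion remains to be suppressed by the wall.
Compatibility: PL/(AE) = 2.216 mm, so σ = P/A = E × (2.216/2600) = 98.87 MPa.

σ ≈ 98.9 MPa (compressive)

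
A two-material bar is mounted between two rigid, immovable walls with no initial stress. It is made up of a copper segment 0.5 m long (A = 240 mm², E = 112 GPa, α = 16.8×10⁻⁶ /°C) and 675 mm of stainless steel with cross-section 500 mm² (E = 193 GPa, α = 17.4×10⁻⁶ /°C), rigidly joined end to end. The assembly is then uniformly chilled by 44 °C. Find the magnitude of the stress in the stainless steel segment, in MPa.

σ ≈ 69.3 MPa (tensile)

With the walls removed the bar would change length by δ_free = Σ αᵢΔT Lᵢ = 16.8×10⁻⁶×44×500 + 17.4×10⁻⁶×44×675 = 0.8864 mm.
The walls prevent any net length change, so an axial force P (same in every segment) develops. Compatibility: P · Σ Lᵢ/(AᵢEᵢ) = δ_free.
Σ Lᵢ/(AᵢEᵢ) = 500/(240×112×10³) + 675/(500×193×10³) = 2.56×10⁻⁵ mm/N.
P = 0.8864 / 2.56×10⁻⁵ = 34630 N = 34.63 kN, tensile.
σ_{stainless steel} = P / A = 34630 / 500 = 69.26 MPa.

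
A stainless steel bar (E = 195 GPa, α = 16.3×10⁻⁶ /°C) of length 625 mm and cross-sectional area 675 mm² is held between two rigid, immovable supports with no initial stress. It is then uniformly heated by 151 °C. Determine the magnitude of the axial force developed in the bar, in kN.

The ends cannot move, so σ = EαΔT = 195×10³ × 16.3×10⁻⁶ × 151 = 480 MPa.
P = AEαΔT = 675 × 195×10³ × 16.3×10⁻⁶ × 151 = 324 kN (compressive).

P ≈ 324 kN (compressive)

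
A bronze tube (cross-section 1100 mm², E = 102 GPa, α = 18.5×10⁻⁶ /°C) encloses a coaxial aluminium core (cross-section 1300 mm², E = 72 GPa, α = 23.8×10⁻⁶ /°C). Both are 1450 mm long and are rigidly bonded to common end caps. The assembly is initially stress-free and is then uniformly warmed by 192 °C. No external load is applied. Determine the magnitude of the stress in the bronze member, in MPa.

σ ≈ 47.2 MPa (tensile)

The aluminium has the larger α, so on heating it would change length more than the bronze if both were free. The rigid plates force a common final length, so the aluminium is put into compression and the bronze into tension, with equal and opposite forces P (no external load).
Compatibility of the two members (thermal + elastic change equal): (α₁ − α₂)ΔT = P·[1/(A₁E₁) + 1/(A₂E₂)].
|α₁ − α₂|·ΔT = 5.3×10⁻⁶ × 192 = 0.001018.
1/(A₁E₁) + 1/(A₂E₂) = 1/(1100×102×10³) + 1/(1300×72×10³) = 1.96×10⁻⁸ N⁻¹.
P = 0.001018 / 1.96×10⁻⁸ = 51930 N = 51.93 kN.
σ_{bronze} = P/A₁ = 51930/1100 = 47.21 MPa, tensile.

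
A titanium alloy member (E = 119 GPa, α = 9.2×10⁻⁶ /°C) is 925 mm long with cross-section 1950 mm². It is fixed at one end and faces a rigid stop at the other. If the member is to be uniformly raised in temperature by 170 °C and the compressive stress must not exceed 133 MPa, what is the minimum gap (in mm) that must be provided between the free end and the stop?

With no wall the member would lengthen by αΔT L = 9.2×10⁻⁶ × 170 × 925 = 1.447 mm.
A stress of 133 MPa corresponds to the wall pushing the member back by σL/E = 133×925/(119×10³) = 1.034 mm.
So the gap has to take up the difference, g_min = δ_free − σL/E = 1.447 − 1.034 = 0.4129 mm.

g ≈ 0.413 mm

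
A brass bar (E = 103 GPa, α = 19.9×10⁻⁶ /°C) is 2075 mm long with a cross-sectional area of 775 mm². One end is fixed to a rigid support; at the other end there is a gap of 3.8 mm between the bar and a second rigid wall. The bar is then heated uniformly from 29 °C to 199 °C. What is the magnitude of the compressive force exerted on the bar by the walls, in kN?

P ≈ 124 kN

Free thermal elongation = αΔT L = 19.9×10⁻⁶ × 170 × 2075 = 7.02 mm.
After closing the 3.8 mm clearance, 7.02 − 3.8 = 3.22 mm of expansion remains to be suppressed by the wall.
So σ = E(δ_free − g)/L = 103×10³ × 3.22/2075 = 159.8 MPa.
P = σA = 159.8 × 775 = 123.9 kN.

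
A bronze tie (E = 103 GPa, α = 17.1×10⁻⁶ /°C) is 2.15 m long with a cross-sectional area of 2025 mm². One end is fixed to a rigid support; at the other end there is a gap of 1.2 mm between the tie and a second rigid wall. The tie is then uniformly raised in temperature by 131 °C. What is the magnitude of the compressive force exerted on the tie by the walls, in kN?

P ≈ 351 kN

Unrestrained expansion: δ_free = αΔT L = 17.1×10⁻⁶ × 131 × 2150 = 4.816 mm.
This exceeds the 1.2 mm gap, so the wall pushes back. The portion of expansion that must be recovered elastically is δ_free − gap = 4.816 − 1.2 = 3.616 mm.
That suppressed elongation corresponds to σ = E·Δ/L = 103×10³ × 3.616/2150 = 173.2 MPa.
P = σA = 173.2 × 2025 = 350.8 kN.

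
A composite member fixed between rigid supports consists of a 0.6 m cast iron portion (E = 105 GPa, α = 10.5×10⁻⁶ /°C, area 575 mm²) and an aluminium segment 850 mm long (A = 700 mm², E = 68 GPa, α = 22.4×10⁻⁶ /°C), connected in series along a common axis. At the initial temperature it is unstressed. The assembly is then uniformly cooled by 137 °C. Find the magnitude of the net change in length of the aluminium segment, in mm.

|ΔL| ≈ 0.378 mm

Free thermal contraction of the whole bar: Σ αᵢΔT Lᵢ = 10.5×10⁻⁶×137×600 + 22.4×10⁻⁶×137×850 = 3.472 mm.
The rigid supports impose zero overall length change; the single axial force P common to all segments must satisfy P Σ Lᵢ/(AᵢEᵢ) = δ_free.
The series flexibility is Σ Lᵢ/(AᵢEᵢ) = 600/(575×105×10³) + 850/(700×68×10³) = 2.78×10⁻⁵ mm/N.
So P = 3.472 / 2.78×10⁻⁵ = 124.9 kN, tensile.
For the aluminium segment, free thermal change = 22.4×10⁻⁶×137×850 = 2.608 mm and elastic change from P = 124900×850/(700×68×10³) = 2.23 mm; these oppose, so the net change is 0.378 mm (segment shortens).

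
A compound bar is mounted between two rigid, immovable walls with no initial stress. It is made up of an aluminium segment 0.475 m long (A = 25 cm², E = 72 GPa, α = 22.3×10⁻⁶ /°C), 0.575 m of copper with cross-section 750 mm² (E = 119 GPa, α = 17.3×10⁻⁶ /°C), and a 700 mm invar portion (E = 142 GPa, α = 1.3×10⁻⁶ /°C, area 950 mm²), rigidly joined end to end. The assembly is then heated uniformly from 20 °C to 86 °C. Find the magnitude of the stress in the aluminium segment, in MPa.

If the supports were absent, the total length change would be Σ αᵢΔT Lᵢ = 22.3×10⁻⁶×66×475 + 17.3×10⁻⁶×66×575 + 1.3×10⁻⁶×66×700 = 1.416 mm.
The walls prevent any net length change, so an axial force P (same in every segment) develops. Compatibility: P · Σ Lᵢ/(AᵢEᵢ) = δ_free.
Σ Lᵢ/(AᵢEᵢ) = 475/(2500×72×10³) + 575/(750×119×10³) + 700/(950×142×10³) = 1.427×10⁻⁵ mm/N.
Hence P = δ_free / Σ(L/AE) = 1.416/1.427×10⁻⁵ = 99.2 kN (compressive).
σ_{aluminium} = P / A = 99200 / 2500 = 39.68 MPa.

σ ≈ 39.7 MPa (compressive)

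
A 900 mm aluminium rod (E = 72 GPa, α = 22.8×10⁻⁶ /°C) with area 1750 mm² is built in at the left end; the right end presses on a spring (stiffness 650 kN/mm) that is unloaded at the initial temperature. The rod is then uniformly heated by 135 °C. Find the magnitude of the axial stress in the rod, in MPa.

If the spring were absent the rod would lengthen by αΔT L = 22.8×10⁻⁶ × 135 × 900 = 2.77 mm.
Let P be the compressive force at the spring. The rod shortens elastically by PL/(AE) and the spring compresses by P/k; together these equal δ_free.
So P = δ_free / [L/(AE) + 1/k] = 2.77 / [ 900/(1750×72×10³) + 1/(650×10³) ].
P = 2.77 / 8.681×10⁻⁶ = 319100 N.
σ = P/A = 319100/1750 = 182.3 MPa.

σ ≈ 182 MPa (compressive)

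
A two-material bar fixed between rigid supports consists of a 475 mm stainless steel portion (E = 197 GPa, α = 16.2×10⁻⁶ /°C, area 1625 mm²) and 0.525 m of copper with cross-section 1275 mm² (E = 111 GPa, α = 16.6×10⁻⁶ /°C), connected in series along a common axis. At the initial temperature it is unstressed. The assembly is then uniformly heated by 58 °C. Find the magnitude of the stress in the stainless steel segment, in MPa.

σ ≈ 113 MPa (compressive)

Free thermal expansion of the whole bar: Σ αᵢΔT Lᵢ = 16.2×10⁻⁶×58×475 + 16.6×10⁻⁶×58×525 = 0.9518 mm.
Since the ends are fixed, an axial force P builds up, equal in every segment, with P · Σ Lᵢ/(AᵢEᵢ) = δ_free.
Σ Lᵢ/(AᵢEᵢ) = 475/(1625×197×10³) + 525/(1275×111×10³) = 5.193×10⁻⁶ mm/N.
So P = 0.9518 / 5.193×10⁻⁶ = 183.3 kN, compressive.
σ_{stainless steel} = P / A = 183300 / 1625 = 112.8 MPa.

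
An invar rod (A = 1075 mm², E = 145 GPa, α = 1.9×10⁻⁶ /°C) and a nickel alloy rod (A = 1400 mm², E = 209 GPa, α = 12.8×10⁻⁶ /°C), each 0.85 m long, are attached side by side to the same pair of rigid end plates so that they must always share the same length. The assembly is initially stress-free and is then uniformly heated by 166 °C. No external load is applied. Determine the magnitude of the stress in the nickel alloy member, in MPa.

Equilibrium of a rigid end plate with no external load gives equal and opposite internal forces ±P in the two members. Since α_{nickel alloy} > α_{invar}, heating drives the nickel alloy into compression and the invar into tension.
Equating the net (thermal + elastic) strains gives |α₁ − α₂|·ΔT = P·[1/(A₁E₁) + 1/(A₂E₂)].
|α₁ − α₂|·ΔT = 10.9×10⁻⁶ × 166 = 0.001809.
1/(A₁E₁) + 1/(A₂E₂) = 1/(1075×145×10³) + 1/(1400×209×10³) = 9.833×10⁻⁹ N⁻¹.
P = 0.001809 / 9.833×10⁻⁹ = 184000 N = 184 kN.
σ_{nickel alloy} = P/A₂ = 184000/1400 = 131.4 MPa, compressive.

σ ≈ 131 MPa (compressive)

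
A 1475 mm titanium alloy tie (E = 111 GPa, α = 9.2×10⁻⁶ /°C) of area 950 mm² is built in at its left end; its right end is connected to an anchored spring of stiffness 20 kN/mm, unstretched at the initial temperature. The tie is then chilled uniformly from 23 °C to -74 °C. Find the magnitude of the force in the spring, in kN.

P ≈ 20.6 kN

The unrestrained thermal change is αΔT L = 9.2×10⁻⁶ × 97 × 1475 = 1.316 mm.
Let P be the tensile force in the spring. The tie extends elastically by PL/(AE) and the spring stretches by P/k; together these equal δ_free.
P [ L/(AE) + 1/k ] = δ_free → P [ 1475/(950×111×10³) + 1/(20×10³) ] = 1.316.
P = 1.316 / 6.399×10⁻⁵ = 20570 N.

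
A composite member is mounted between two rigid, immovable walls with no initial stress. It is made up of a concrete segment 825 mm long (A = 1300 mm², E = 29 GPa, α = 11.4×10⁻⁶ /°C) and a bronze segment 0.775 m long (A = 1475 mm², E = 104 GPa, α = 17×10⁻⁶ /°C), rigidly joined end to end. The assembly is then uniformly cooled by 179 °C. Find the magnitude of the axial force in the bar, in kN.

Free thermal contraction of the whole bar: Σ αᵢΔT Lᵢ = 11.4×10⁻⁶×179×825 + 17×10⁻⁶×179×775 = 4.042 mm.
Since the ends are fixed, an axial force P builds up, equal in every segment, with P · Σ Lᵢ/(AᵢEᵢ) = δ_free.
Σ Lᵢ/(AᵢEᵢ) = 825/(1300×29×10³) + 775/(1475×104×10³) = 2.694×10⁻⁵ mm/N.
Hence P = δ_free / Σ(L/AE) = 4.042/2.694×10⁻⁵ = 150.1 kN (tensile).

P ≈ 150 kN (tensile)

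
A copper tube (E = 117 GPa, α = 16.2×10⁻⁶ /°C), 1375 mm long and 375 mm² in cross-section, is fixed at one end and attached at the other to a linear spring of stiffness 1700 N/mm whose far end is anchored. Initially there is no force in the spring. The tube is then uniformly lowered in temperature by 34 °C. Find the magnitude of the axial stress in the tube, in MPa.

σ ≈ 3.26 MPa (tensile)

If the spring were absent the tube would shorten by αΔT L = 16.2×10⁻⁶ × 34 × 1375 = 0.7573 mm.
With a force P in the spring, the elastic change of the tube is PL/(AE) and that of the spring is P/k; compatibility requires their sum to equal δ_free.
P [ L/(AE) + 1/k ] = δ_free → P [ 1375/(375×117×10³) + 1/(1700) ] = 0.7573.
P = 0.7573 / 0.0006196 = 1222 N.
σ = P/A = 1222/375 = 3.26 MPa.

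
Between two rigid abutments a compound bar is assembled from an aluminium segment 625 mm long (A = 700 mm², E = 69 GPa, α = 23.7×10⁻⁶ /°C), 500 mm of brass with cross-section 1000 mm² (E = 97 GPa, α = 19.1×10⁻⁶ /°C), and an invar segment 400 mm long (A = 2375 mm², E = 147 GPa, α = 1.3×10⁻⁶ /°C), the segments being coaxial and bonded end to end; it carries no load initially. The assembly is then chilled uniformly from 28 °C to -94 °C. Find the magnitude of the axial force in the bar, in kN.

P ≈ 158 kN (tensile)

Free thermal contraction of the whole bar: Σ αᵢΔT Lᵢ = 23.7×10⁻⁶×122×625 + 19.1×10⁻⁶×122×500 + 1.3×10⁻⁶×122×400 = 3.036 mm.
Since the ends are fixed, an axial force P builds up, equal in every segment, with P · Σ Lᵢ/(AᵢEᵢ) = δ_free.
Σ Lᵢ/(AᵢEᵢ) = 625/(700×69×10³) + 500/(1000×97×10³) + 400/(2375×147×10³) = 1.924×10⁻⁵ mm/N.
So P = 3.036 / 1.924×10⁻⁵ = 157.8 kN, tensile.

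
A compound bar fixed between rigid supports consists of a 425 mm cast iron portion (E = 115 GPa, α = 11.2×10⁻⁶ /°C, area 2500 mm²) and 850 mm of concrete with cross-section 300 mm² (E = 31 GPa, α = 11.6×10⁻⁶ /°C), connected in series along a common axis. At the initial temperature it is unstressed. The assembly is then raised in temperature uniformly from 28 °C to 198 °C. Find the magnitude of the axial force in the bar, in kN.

Free thermal expansion of the whole bar: Σ αᵢΔT Lᵢ = 11.2×10⁻⁶×170×425 + 11.6×10⁻⁶×170×850 = 2.485 mm.
The walls prevent any net length change, so an axial force P (same in every segment) develops. Compatibility: P · Σ Lᵢ/(AᵢEᵢ) = δ_free.
The series flexibility is Σ Lᵢ/(AᵢEᵢ) = 425/(2500×115×10³) + 850/(300×31×10³) = 9.288×10⁻⁵ mm/N.
So P = 2.485 / 9.288×10⁻⁵ = 26.76 kN, compressive.

P ≈ 26.8 kN (compressive)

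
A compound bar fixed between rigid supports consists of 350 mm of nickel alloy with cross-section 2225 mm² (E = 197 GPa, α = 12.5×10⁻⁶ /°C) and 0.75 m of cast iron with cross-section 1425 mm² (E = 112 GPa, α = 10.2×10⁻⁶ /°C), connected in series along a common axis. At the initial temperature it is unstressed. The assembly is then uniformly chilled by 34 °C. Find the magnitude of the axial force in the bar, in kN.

If the supports were absent, the total length change would be Σ αᵢΔT Lᵢ = 12.5×10⁻⁶×34×350 + 10.2×10⁻⁶×34×750 = 0.4088 mm.
The rigid supports impose zero overall length change; the single axial force P common to all segments must satisfy P Σ Lᵢ/(AᵢEᵢ) = δ_free.
The series flexibility is Σ Lᵢ/(AᵢEᵢ) = 350/(2225×197×10³) + 750/(1425×112×10³) = 5.498×10⁻⁶ mm/N.
Hence P = δ_free / Σ(L/AE) = 0.4088/5.498×10⁻⁶ = 74.37 kN (tensile).

P ≈ 74.4 kN (tensile)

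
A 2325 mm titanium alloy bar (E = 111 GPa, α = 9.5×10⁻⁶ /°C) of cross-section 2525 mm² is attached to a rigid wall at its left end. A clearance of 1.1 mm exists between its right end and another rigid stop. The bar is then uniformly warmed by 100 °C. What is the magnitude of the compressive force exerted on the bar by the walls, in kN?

Free thermal elongation = αΔT L = 9.5×10⁻⁶ × 100 × 2325 = 2.209 mm.
This exceeds the 1.1 mm gap, so the wall pushes back. The portion of expansion that must be recovered elastically is δ_free − gap = 2.209 − 1.1 = 1.109 mm.
So σ = E(δ_free − g)/L = 111×10³ × 1.109/2325 = 52.93 MPa.
Force on the wall = σA = 52.93 × 2525 mm² = 133.7 kN.

P ≈ 134 kN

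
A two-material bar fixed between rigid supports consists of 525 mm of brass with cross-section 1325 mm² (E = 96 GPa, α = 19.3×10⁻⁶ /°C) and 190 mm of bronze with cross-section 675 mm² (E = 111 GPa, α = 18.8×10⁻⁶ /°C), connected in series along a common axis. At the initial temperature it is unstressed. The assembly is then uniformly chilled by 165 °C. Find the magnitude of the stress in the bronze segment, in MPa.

With the walls removed the bar would change length by δ_free = Σ αᵢΔT Lᵢ = 19.3×10⁻⁶×165×525 + 18.8×10⁻⁶×165×190 = 2.261 mm.
Since the ends are fixed, an axial force P builds up, equal in every segment, with P · Σ Lᵢ/(AᵢEᵢ) = δ_free.
The series flexibility is Σ Lᵢ/(AᵢEᵢ) = 525/(1325×96×10³) + 190/(675×111×10³) = 6.663×10⁻⁶ mm/N.
Hence P = δ_free / Σ(L/AE) = 2.261/6.663×10⁻⁶ = 339.4 kN (tensile).
σ_{bronze} = P / A = 339400 / 675 = 502.8 MPa.

σ ≈ 503 MPa (tensile)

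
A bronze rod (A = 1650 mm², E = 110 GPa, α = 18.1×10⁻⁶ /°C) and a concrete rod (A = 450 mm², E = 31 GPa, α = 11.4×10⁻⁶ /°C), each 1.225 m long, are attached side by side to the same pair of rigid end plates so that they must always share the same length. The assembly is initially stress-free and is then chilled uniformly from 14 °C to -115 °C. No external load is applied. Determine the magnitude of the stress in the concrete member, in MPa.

Both members must finish at the same length. With the larger α, the bronze tends to over-contract; the plates restrain it, putting the bronze in tension and the concrete in compression. With no external load the two internal forces are equal and opposite, magnitude P.
Equating the net (thermal + elastic) strains gives |α₁ − α₂|·ΔT = P·[1/(A₁E₁) + 1/(A₂E₂)].
|α₁ − α₂|·ΔT = 6.7×10⁻⁶ × 129 = 0.0008643.
1/(A₁E₁) + 1/(A₂E₂) = 1/(1650×110×10³) + 1/(450×31×10³) = 7.719×10⁻⁸ N⁻¹.
P = 0.0008643 / 7.719×10⁻⁸ = 11200 N = 11.2 kN.
σ_{concrete} = P/A₂ = 11200/450 = 24.88 MPa, compressive.

σ ≈ 24.9 MPa (compressive)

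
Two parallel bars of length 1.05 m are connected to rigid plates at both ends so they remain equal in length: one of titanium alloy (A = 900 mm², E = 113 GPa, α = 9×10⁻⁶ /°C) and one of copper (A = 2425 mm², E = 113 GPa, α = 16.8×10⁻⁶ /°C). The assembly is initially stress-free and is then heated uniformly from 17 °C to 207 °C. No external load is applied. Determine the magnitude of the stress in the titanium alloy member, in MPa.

The copper has the larger α, so on heating it would change length more than the titanium alloy if both were free. The rigid plates force a common final length, so the copper is put into compression and the titanium alloy into tension, with equal and opposite forces P (no external load).
Setting the final lengths equal and cancelling L: (α₁ − α₂)ΔT = P/(A₁E₁) + P/(A₂E₂).
|α₁ − α₂|·ΔT = 7.8×10⁻⁶ × 190 = 0.001482.
1/(A₁E₁) + 1/(A₂E₂) = 1/(900×113×10³) + 1/(2425×113×10³) = 1.348×10⁻⁸ N⁻¹.
So P = 0.001482 / 1.348×10⁻⁸ = 109.9 kN.
σ_{titanium alloy} = P/A₁ = 109900/900 = 122.1 MPa, tensile.

σ ≈ 122 MPa (tensile)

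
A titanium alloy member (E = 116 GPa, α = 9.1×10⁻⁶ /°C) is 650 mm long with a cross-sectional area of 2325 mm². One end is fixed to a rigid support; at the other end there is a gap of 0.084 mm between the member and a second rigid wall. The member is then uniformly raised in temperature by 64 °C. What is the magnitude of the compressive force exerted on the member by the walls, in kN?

Free thermal elongation = αΔT L = 9.1×10⁻⁶ × 64 × 650 = 0.3786 mm.
This exceeds the 0.084 mm gap, so the wall pushes back. The portion of expansion that must be recovered elastically is δ_free − gap = 0.3786 − 0.084 = 0.2946 mm.
Compatibility: PL/(AE) = 0.2946 mm, so σ = P/A = E × (0.2946/650) = 52.57 MPa.
P = σA = 52.57 × 2325 = 122.2 kN.

P ≈ 122 kN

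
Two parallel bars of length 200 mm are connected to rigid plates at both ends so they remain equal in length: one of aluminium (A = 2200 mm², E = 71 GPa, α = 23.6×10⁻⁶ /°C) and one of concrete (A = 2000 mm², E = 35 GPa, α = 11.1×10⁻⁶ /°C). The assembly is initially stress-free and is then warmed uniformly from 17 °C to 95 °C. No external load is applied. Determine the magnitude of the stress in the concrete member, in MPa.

σ ≈ 23.6 MPa (tensile)

The aluminium has the larger α, so on heating it would change length more than the concrete if both were free. The rigid plates force a common final length, so the aluminium is put into compression and the concrete into tension, with equal and opposite forces P (no external load).
Equating the net (thermal + elastic) strains gives |α₁ − α₂|·ΔT = P·[1/(A₁E₁) + 1/(A₂E₂)].
|α₁ − α₂|·ΔT = 12.5×10⁻⁶ × 78 = 0.000975.
1/(A₁E₁) + 1/(A₂E₂) = 1/(2200×71×10³) + 1/(2000×35×10³) = 2.069×10⁻⁸ N⁻¹.
So P = 0.000975 / 2.069×10⁻⁸ = 47.13 kN.
σ_{concrete} = P/A₂ = 47130/2000 = 23.56 MPa, tensile.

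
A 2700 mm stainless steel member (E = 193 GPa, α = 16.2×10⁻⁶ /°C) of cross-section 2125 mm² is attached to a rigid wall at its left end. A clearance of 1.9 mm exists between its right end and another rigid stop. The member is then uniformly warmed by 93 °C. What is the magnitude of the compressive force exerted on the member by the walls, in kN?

If the wall were absent the member would grow by αΔT L = 16.2×10⁻⁶ × 93 × 2700 = 4.068 mm.
After closing the 1.9 mm clearance, 4.068 − 1.9 = 2.168 mm of expansion remains to be suppressed by the wall.
So σ = E(δ_free − g)/L = 193×10³ × 2.168/2700 = 155 MPa.
P = σA = 155 × 2125 = 329.3 kN.

P ≈ 329 kN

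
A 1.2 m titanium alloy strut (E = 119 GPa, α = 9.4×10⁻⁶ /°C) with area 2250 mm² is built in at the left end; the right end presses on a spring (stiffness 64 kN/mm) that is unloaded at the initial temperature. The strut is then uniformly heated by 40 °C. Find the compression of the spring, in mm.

δ ≈ 0.351 mm

If the spring were absent the strut would lengthen by αΔT L = 9.4×10⁻⁶ × 40 × 1200 = 0.4512 mm.
Let P be the compressive force at the spring. The strut shortens elastically by PL/(AE) and the spring compresses by P/k; together these equal δ_free.
P [ L/(AE) + 1/k ] = δ_free → P [ 1200/(2250×119×10³) + 1/(64×10³) ] = 0.4512.
P = 0.4512 / 2.011×10⁻⁵ = 22440 N.
Spring compression = P/k = 22440/(64×10³) = 0.3506 mm.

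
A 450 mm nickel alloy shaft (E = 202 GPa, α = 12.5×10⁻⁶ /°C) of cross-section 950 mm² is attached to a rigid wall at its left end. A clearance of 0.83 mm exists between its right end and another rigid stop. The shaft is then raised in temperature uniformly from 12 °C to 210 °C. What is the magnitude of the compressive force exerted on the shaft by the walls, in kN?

Unrestrained expansion: δ_free = αΔT L = 12.5×10⁻⁶ × 198 × 450 = 1.114 mm.
After closing the 0.83 mm clearance, 1.114 − 0.83 = 0.2837 mm of expansion remains to be suppressed by the wall.
So σ = E(δ_free − g)/L = 202×10³ × 0.2837/450 = 127.4 MPa.
Force on the wall = σA = 127.4 × 950 mm² = 121 kN.

P ≈ 121 kN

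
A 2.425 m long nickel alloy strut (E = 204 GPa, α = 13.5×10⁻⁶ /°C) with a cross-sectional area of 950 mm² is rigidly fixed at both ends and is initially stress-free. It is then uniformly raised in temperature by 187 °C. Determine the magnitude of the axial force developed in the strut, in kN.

With zero net strain, σ = E·αΔT = 204 GPa × 13.5×10⁻⁶ × 187 = 515 MPa.
P = AEαΔT = 950 × 204×10³ × 13.5×10⁻⁶ × 187 = 489.2 kN (compressive).

P ≈ 489 kN (compressive)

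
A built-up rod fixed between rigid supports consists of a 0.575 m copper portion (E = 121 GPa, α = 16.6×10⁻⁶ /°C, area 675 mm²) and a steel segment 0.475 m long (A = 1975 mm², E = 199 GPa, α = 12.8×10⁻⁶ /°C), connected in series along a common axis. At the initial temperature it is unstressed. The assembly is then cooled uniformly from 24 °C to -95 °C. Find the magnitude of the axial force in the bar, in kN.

If the supports were absent, the total length change would be Σ αᵢΔT Lᵢ = 16.6×10⁻⁶×119×575 + 12.8×10⁻⁶×119×475 = 1.859 mm.
The walls prevent any net length change, so an axial force P (same in every segment) develops. Compatibility: P · Σ Lᵢ/(AᵢEᵢ) = δ_free.
The series flexibility is Σ Lᵢ/(AᵢEᵢ) = 575/(675×121×10³) + 475/(1975×199×10³) = 8.249×10⁻⁶ mm/N.
Hence P = δ_free / Σ(L/AE) = 1.859/8.249×10⁻⁶ = 225.4 kN (tensile).

P ≈ 225 kN (tensile)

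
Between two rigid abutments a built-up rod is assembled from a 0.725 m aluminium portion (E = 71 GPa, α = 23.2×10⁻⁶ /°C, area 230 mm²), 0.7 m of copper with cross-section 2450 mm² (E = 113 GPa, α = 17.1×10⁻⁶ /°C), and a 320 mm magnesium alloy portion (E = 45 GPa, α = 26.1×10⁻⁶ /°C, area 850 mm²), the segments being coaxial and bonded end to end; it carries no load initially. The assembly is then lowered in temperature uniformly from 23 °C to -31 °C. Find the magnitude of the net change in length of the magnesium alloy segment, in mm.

|ΔL| ≈ 0.148 mm

With the walls removed the bar would change length by δ_free = Σ αᵢΔT Lᵢ = 23.2×10⁻⁶×54×725 + 17.1×10⁻⁶×54×700 + 26.1×10⁻⁶×54×320 = 2.006 mm.
The walls prevent any net length change, so an axial force P (same in every segment) develops. Compatibility: P · Σ Lᵢ/(AᵢEᵢ) = δ_free.
The series flexibility is Σ Lᵢ/(AᵢEᵢ) = 725/(230×71×10³) + 700/(2450×113×10³) + 320/(850×45×10³) = 5.529×10⁻⁵ mm/N.
So P = 2.006 / 5.529×10⁻⁵ = 36.27 kN, tensile.
For the magnesium alloy segment, free thermal change = 26.1×10⁻⁶×54×320 = 0.451 mm and elastic change from P = 36270×320/(850×45×10³) = 0.3035 mm; these oppose, so the net change is 0.148 mm (segment shortens).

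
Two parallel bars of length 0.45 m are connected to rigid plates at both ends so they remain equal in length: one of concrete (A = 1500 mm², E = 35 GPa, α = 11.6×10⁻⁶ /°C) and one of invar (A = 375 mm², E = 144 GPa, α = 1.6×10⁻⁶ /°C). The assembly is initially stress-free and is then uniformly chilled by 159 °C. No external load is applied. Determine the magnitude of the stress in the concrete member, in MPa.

σ ≈ 28.2 MPa (tensile)

The concrete has the larger α, so on cooling it would change length more than the invar if both were free. The rigid plates force a common final length, so the concrete is put into tension and the invar into compression, with equal and opposite forces P (no external load).
Equating the net (thermal + elastic) strains gives |α₁ − α₂|·ΔT = P·[1/(A₁E₁) + 1/(A₂E₂)].
|α₁ − α₂|·ΔT = 10×10⁻⁶ × 159 = 0.00159.
1/(A₁E₁) + 1/(A₂E₂) = 1/(1500×35×10³) + 1/(375×144×10³) = 3.757×10⁻⁸ N⁻¹.
So P = 0.00159 / 3.757×10⁻⁸ = 42.33 kN.
σ_{concrete} = P/A₁ = 42330/1500 = 28.22 MPa, tensile.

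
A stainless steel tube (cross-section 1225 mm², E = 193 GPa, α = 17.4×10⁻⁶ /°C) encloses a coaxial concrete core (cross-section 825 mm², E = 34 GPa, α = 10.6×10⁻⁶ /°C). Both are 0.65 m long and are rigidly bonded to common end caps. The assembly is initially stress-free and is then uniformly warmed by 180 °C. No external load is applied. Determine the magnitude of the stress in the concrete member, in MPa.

Both members must finish at the same length. With the larger α, the stainless steel tends to over-expand; the plates restrain it, putting the stainless steel in compression and the concrete in tension. With no external load the two internal forces are equal and opposite, magnitude P.
Setting the final lengths equal and cancelling L: (α₁ − α₂)ΔT = P/(A₁E₁) + P/(A₂E₂).
|α₁ − α₂|·ΔT = 6.8×10⁻⁶ × 180 = 0.001224.
1/(A₁E₁) + 1/(A₂E₂) = 1/(1225×193×10³) + 1/(825×34×10³) = 3.988×10⁻⁸ N⁻¹.
So P = 0.001224 / 3.988×10⁻⁸ = 30.69 kN.
σ_{concrete} = P/A₂ = 30690/825 = 37.2 MPa, tensile.

σ ≈ 37.2 MPa (tensile)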